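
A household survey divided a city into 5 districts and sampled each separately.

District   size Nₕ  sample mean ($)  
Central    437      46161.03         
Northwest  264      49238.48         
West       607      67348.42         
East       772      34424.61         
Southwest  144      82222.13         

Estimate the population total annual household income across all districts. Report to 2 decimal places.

Central: 437·46161.03 = 20172370.11
Northwest: 264·49238.48 = 12998958.72
West: 607·67348.42 = 40880490.94
East: 772·34424.61 = 26575798.92
Southwest: 144·82222.13 = 11839986.72
τ̂ = Σ Nₕx̄ₕ = 112467605.41.

112467605.41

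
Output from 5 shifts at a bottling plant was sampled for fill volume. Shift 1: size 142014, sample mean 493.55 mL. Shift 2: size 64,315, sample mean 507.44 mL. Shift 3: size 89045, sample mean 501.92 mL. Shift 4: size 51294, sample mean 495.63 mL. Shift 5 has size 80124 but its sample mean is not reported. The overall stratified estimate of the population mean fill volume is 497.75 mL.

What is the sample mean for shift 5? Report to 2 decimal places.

494.14

N = 142014 + 64315 + 89045 + 51294 + 80124 = 426792.
Overall total = μ·N = 497.75·426792 = 212435718.
Subtract the known strata: 142014·493.55 + 64315·507.44 + 89045·501.92 + 51294·495.63 = 172843324.92.
Remaining total for shift 5: 212435718 − 172843324.92 = 39592393.08.
Divide by its size: 39592393.08 / 80124 = 494.1390... → 494.14.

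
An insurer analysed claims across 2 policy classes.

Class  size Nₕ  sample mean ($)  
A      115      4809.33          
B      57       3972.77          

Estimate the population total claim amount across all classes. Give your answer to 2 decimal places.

779520.84

A: 115·4809.33 = 553072.95
B: 57·3972.77 = 226447.89
τ̂ = Σ Nₕx̄ₕ = 779520.84.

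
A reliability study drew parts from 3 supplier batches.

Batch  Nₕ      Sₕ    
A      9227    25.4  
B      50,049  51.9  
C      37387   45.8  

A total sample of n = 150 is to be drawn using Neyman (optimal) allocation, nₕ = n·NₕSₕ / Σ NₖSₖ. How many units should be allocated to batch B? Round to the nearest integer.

A: NₕSₕ = 9227·25.4 = 234365.8
B: NₕSₕ = 50049·51.9 = 2597543.1
C: NₕSₕ = 37387·45.8 = 1712324.6
Σ NₕSₕ = 4544233.5.
n_B = 150·2597543.1/4544233.5 = 85.742... → 86.

86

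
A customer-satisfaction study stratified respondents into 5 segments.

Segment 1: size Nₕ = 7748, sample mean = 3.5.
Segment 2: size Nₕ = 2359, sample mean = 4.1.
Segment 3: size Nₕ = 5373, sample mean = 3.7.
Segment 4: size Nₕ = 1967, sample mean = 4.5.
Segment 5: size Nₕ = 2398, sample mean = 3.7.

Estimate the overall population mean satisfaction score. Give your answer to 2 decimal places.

3.75

N = 7748 + 2359 + 5373 + 1967 + 2398 = 19845.
Weight each subgroup mean by Nₕ/N and sum.
Σ Nₕx̄ₕ = 7748·3.5 + 2359·4.1 + 5373·3.7 + 1967·4.5 + 2398·3.7 = 27118 + 9671.9 + 19880.1 + 8851.5 + 8872.6 = 74394.1.
Divide by N: 74394.1 / 19845 = 3.7488... → 3.75.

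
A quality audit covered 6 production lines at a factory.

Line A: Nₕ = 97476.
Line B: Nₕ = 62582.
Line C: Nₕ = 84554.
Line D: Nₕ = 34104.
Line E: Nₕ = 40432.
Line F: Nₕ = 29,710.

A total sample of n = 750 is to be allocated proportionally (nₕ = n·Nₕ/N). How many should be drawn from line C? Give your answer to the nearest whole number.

Share of line C = 84554/348858 = 0.24237.
Allocate 750 × 0.24237 = 181.780... → 182.

182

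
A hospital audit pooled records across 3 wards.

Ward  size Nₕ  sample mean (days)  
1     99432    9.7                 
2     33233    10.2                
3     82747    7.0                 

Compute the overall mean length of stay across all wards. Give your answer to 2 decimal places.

N = 215412; weights Wₕ = Nₕ/N = (0.4616, 0.1543, 0.3841).
x̄_st = Σ Wₕ·x̄ₕ = 0.4616·9.7 + 0.1543·10.2 + 0.3841·7.0 ≈ 8.7400...
→ 8.74.

8.74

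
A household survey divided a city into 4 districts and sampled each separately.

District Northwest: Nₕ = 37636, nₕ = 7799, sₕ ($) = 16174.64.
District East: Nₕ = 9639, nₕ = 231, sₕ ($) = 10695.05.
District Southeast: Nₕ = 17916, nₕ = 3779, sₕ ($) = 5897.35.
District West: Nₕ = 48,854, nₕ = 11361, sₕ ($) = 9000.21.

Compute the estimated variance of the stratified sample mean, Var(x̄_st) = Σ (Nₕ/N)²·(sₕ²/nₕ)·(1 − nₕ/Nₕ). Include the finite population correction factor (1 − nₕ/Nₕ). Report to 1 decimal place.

7532.1

N = 114045; Wₕ = Nₕ/N.
district Northwest: (37636/114045)²·16174.64²/7799·(1 − 7799/37636) = 2896.2526
district East: (9639/114045)²·10695.05²/231·(1 − 231/9639) = 3452.4743
district Southeast: (17916/114045)²·5897.35²/3779·(1 − 3779/17916) = 179.2185
district West: (48854/114045)²·9000.21²/11361·(1 − 11361/48854) = 1004.1221
Sum = 7532.0675 → 7532.1.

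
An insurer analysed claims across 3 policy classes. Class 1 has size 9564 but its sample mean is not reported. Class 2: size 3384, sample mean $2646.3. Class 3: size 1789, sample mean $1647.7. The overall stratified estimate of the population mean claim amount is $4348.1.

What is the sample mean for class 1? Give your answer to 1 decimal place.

Σ Nₕx̄ₕ = N·μ, so 9564·x̄_1 = 14737·4348.1 − (3384·2646.3 + 1789·1647.7).
= 64077949.7 − 11902814.5 = 52175135.2.
x̄_1 = 52175135.2 / 9564 = 5455.368... → 5455.4.

5455.4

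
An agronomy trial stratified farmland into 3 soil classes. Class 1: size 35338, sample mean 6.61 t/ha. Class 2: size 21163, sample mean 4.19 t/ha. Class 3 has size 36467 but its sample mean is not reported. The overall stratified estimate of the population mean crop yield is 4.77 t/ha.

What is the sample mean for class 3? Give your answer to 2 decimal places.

3.32

N = 35338 + 21163 + 36467 = 92968.
Overall total = μ·N = 4.77·92968 = 443457.36.
Subtract the known strata: 35338·6.61 + 21163·4.19 = 322257.15.
Remaining total for class 3: 443457.36 − 322257.15 = 121200.21.
Divide by its size: 121200.21 / 36467 = 3.3236... → 3.32.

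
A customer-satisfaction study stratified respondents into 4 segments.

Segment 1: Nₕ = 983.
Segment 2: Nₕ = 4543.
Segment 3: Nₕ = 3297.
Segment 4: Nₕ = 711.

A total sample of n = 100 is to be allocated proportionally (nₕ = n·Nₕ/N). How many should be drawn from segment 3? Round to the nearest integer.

35

N = 983 + 4543 + 3297 + 711 = 9534.
n_3 = 100·3297/9534 = 34.581... → 35.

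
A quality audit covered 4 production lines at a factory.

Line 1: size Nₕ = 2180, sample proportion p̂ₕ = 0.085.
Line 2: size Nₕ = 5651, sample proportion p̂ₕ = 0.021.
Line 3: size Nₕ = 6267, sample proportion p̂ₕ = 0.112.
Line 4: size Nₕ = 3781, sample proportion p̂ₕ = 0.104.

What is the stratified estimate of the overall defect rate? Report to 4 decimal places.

Wₕ = Nₕ/N with N = 17879: 0.1219, 0.3161, 0.3505, 0.2115.
p̂_st = 0.1219·0.085 + 0.3161·0.021 + 0.3505·0.112 + 0.2115·0.104 ≈ 0.078254... → 0.0783.

0.0783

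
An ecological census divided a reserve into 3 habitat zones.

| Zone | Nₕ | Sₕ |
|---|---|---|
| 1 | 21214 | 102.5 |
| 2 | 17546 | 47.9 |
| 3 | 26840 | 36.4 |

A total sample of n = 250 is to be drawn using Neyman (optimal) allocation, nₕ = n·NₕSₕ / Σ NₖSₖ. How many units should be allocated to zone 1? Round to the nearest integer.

136

Σ NₕSₕ = 21214·102.5 + 17546·47.9 + 26840·36.4 = 3991864.4.
Share for 1: 2174435/3991864.4 = 0.54472.
n_1 = 250 × 0.54472 = 136.179... → 136.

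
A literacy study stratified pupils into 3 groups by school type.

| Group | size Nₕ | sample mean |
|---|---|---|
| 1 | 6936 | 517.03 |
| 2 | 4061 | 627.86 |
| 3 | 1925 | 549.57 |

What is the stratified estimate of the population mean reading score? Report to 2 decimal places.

556.71

x̄_st = (Σ Nₕx̄ₕ) / (Σ Nₕ) = (6936·517.03 + 4061·627.86 + 1925·549.57) / 12922
= 7193781.79 / 12922 = 556.7081... → 556.71.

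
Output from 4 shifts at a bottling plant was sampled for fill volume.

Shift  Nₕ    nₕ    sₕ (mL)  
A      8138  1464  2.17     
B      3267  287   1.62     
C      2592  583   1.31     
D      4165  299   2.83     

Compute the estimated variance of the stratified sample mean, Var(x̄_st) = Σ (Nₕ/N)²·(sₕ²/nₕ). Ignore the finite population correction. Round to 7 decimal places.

0.0024103

N = 18162; Wₕ = Nₕ/N.
shift A: (8138/18162)²·2.17²/1464 = 0.0006457827
shift B: (3267/18162)²·1.62²/287 = 0.0002958823
shift C: (2592/18162)²·1.31²/583 = 0.0000599538
shift D: (4165/18162)²·2.83²/299 = 0.0014086541
Sum = 0.0024102729 → 0.0024103.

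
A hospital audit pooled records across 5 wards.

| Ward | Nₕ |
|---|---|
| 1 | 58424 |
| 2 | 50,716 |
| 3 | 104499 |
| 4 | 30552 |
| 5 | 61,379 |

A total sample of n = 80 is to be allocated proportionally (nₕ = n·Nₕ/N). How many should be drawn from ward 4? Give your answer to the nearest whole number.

Share of ward 4 = 30552/305570 = 0.09998.
Allocate 80 × 0.09998 = 7.999... → 8.

8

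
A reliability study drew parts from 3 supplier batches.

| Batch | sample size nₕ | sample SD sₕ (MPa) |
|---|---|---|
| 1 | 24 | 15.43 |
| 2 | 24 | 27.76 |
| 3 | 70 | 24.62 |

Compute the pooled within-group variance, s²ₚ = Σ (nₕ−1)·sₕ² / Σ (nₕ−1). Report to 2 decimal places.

565.43

Degrees of freedom: 23 + 23 + 69 = 115.
Σ(nₕ−1)sₕ² = 23·238.0849 + 23·770.6176 + 69·606.1444 = 65024.1211.
s²ₚ = 65024.1211 / 115 = 565.4271... → 565.43.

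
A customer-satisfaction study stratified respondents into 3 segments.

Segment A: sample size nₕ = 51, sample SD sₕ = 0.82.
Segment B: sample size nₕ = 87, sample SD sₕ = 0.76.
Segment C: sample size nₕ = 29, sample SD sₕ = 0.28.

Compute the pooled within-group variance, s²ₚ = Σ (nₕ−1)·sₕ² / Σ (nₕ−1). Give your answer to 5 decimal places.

A: (51−1)·0.82² = 50·0.6724 = 33.62
B: (87−1)·0.76² = 86·0.5776 = 49.6736
C: (29−1)·0.28² = 28·0.0784 = 2.1952
Numerator = 85.4888; denominator = Σ(nₕ−1) = 164.
s²ₚ = 85.4888/164 = 0.5212732... → 0.52127.

0.52127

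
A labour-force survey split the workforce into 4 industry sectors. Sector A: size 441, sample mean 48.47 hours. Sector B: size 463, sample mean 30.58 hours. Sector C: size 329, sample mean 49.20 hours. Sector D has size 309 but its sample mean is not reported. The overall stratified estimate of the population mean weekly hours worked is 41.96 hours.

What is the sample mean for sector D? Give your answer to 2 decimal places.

Σ Nₕx̄ₕ = N·μ, so 309·x̄_D = 1542·41.96 − (441·48.47 + 463·30.58 + 329·49.20).
= 64702.32 − 51720.61 = 12981.71.
x̄_D = 12981.71 / 309 = 42.0120... → 42.01.

42.01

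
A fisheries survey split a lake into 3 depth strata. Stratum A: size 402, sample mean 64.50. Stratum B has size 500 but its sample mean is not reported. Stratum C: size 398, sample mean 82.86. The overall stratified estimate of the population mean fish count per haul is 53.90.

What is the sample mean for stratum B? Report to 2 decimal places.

Σ Nₕx̄ₕ = N·μ, so 500·x̄_B = 1300·53.90 − (402·64.50 + 398·82.86).
= 70070 − 58907.28 = 11162.72.
x̄_B = 11162.72 / 500 = 22.3254... → 22.33.

22.33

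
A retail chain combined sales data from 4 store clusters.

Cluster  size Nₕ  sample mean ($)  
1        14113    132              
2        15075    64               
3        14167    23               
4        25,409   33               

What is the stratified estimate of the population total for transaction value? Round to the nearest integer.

3992054

1: 14113·132 = 1862916
2: 15075·64 = 964800
3: 14167·23 = 325841
4: 25409·33 = 838497
τ̂ = Σ Nₕx̄ₕ = 3992054.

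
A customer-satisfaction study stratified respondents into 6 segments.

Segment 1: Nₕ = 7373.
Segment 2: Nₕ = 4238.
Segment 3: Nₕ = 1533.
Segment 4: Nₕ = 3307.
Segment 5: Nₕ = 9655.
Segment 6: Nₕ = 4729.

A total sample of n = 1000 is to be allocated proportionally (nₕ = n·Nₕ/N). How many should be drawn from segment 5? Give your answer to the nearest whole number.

N = 7373 + 4238 + 1533 + 3307 + 9655 + 4729 = 30835.
n_5 = 1000·9655/30835 = 313.118... → 313.

313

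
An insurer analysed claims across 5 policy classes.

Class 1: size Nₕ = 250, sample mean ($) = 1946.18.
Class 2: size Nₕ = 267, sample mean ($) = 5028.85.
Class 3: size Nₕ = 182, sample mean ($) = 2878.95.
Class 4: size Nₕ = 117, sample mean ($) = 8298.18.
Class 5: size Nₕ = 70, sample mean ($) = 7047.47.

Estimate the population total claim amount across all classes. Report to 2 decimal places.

Population total = Σ Nₕ·x̄ₕ (each stratum's size times its mean).
250·1946.18 + 267·5028.85 + 182·2878.95 + 117·8298.18 + 70·7047.47 = 486545 + 1342702.95 + 523968.9 + 970887.06 + 493322.9 = 3817426.81.

3817426.81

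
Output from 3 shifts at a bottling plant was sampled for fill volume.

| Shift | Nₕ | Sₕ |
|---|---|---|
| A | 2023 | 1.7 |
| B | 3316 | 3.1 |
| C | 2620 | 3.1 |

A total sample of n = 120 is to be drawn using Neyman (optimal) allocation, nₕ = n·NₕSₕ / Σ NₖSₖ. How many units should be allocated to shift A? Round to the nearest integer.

Σ NₕSₕ = 2023·1.7 + 3316·3.1 + 2620·3.1 = 21840.7.
Share for A: 3439.1/21840.7 = 0.15746.
n_A = 120 × 0.15746 = 18.896... → 19.

19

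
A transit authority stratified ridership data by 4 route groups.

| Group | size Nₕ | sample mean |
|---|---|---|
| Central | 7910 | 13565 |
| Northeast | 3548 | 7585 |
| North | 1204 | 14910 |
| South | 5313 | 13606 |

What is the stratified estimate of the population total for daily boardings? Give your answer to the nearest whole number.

Central: 7910·13565 = 107299150
Northeast: 3548·7585 = 26911580
North: 1204·14910 = 17951640
South: 5313·13606 = 72288678
τ̂ = Σ Nₕx̄ₕ = 224451048.

224451048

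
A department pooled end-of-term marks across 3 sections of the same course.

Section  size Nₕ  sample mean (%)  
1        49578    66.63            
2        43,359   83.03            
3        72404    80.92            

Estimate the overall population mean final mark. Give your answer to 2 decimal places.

x̄_st = (Σ Nₕx̄ₕ) / (Σ Nₕ) = (49578·66.63 + 43359·83.03 + 72404·80.92) / 165341
= 12762411.59 / 165341 = 77.1884... → 77.19.

77.19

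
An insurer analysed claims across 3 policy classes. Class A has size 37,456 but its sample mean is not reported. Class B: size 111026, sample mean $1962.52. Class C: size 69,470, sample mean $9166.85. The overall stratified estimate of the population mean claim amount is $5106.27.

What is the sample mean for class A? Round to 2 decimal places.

Σ Nₕx̄ₕ = N·μ, so 37456·x̄_A = 217952·5106.27 − (111026·1962.52 + 69470·9166.85).
= 1112921759.04 − 854711815.02 = 258209944.02.
x̄_A = 258209944.02 / 37456 = 6893.6871... → 6893.69.

6893.69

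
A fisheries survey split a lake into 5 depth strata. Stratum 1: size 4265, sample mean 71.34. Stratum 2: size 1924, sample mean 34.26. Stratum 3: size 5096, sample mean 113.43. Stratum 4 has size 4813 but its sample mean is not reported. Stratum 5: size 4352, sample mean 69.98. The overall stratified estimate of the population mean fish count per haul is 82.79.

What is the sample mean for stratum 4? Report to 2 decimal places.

91.48

N = 4265 + 1924 + 5096 + 4813 + 4352 = 20450.
Overall total = μ·N = 82.79·20450 = 1693055.5.
Subtract the known strata: 4265·71.34 + 1924·34.26 + 5096·113.43 + 4352·69.98 = 1252773.58.
Remaining total for stratum 4: 1693055.5 − 1252773.58 = 440281.92.
Divide by its size: 440281.92 / 4813 = 91.4776... → 91.48.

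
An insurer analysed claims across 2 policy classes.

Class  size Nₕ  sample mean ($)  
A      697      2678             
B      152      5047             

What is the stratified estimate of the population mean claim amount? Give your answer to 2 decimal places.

x̄_st = (Σ Nₕx̄ₕ) / (Σ Nₕ) = (697·2678 + 152·5047) / 849
= 2633710 / 849 = 3102.1319... → 3102.13.

3102.13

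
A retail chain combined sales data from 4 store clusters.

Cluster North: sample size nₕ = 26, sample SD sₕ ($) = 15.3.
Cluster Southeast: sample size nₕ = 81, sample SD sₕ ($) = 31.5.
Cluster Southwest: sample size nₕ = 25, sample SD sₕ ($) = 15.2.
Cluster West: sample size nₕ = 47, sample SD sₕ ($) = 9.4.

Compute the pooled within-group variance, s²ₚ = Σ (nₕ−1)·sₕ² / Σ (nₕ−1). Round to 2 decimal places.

541.95

Degrees of freedom: 25 + 80 + 24 + 46 = 175.
Σ(nₕ−1)sₕ² = 25·234.09 + 80·992.25 + 24·231.04 + 46·88.36 = 94841.77.
s²ₚ = 94841.77 / 175 = 541.9530... → 541.95.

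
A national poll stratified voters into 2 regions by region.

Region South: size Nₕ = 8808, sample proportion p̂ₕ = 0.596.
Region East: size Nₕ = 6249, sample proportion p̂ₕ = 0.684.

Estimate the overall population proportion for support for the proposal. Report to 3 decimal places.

Wₕ = Nₕ/N with N = 15057: 0.5850, 0.4150.
p̂_st = 0.5850·0.596 + 0.4150·0.684 ≈ 0.63252... → 0.633.

0.633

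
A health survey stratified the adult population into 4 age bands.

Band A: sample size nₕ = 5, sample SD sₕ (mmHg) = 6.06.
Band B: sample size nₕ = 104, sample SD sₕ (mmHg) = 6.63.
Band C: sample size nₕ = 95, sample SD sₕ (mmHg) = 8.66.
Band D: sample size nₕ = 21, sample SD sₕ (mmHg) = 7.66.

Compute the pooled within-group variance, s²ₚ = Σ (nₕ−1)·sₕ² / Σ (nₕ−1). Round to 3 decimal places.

Degrees of freedom: 4 + 103 + 94 + 20 = 221.
Σ(nₕ−1)sₕ² = 4·36.7236 + 103·43.9569 + 94·74.9956 + 20·58.6756 = 12897.5535.
s²ₚ = 12897.5535 / 221 = 58.35997... → 58.360.

58.360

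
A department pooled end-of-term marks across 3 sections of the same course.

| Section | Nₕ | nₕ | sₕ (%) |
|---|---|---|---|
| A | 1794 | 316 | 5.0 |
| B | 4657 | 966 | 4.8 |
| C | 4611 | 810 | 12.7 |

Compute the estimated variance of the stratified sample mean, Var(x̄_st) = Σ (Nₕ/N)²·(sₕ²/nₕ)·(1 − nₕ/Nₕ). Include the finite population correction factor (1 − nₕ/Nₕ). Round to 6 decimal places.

N = 11062; Wₕ = Nₕ/N.
section A: (1794/11062)²·5.0²/316·(1 − 316/1794) = 0.001714283
section B: (4657/11062)²·4.8²/966·(1 − 966/4657) = 0.003350336
section C: (4611/11062)²·12.7²/810·(1 − 810/4611) = 0.028519907
Sum = 0.033584526 → 0.033585.

0.033585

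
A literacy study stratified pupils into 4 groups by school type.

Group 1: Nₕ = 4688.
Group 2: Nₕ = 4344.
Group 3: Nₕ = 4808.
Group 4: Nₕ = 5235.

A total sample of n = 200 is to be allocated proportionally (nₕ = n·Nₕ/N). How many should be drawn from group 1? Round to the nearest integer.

N = 4688 + 4344 + 4808 + 5235 = 19075.
n_1 = 200·4688/19075 = 49.153... → 49.

49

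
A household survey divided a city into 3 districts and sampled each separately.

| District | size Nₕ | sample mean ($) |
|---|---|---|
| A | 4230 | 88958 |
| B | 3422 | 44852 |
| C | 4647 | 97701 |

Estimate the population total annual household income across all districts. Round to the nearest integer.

983792431

A: 4230·88958 = 376292340
B: 3422·44852 = 153483544
C: 4647·97701 = 454016547
τ̂ = Σ Nₕx̄ₕ = 983792431.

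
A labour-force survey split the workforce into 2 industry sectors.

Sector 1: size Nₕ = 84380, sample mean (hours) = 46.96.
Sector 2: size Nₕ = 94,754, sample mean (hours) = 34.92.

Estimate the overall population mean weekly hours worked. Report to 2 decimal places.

N = 179134; weights Wₕ = Nₕ/N = (0.4710, 0.5290).
x̄_st = Σ Wₕ·x̄ₕ = 0.4710·46.96 + 0.5290·34.92 ≈ 40.5914...
→ 40.59.

40.59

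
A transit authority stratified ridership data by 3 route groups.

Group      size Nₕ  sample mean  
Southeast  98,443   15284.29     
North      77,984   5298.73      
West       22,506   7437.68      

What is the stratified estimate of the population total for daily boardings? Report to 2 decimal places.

2085239946.87

Population total = Σ Nₕ·x̄ₕ (each stratum's size times its mean).
98443·15284.29 + 77984·5298.73 + 22506·7437.68 = 1504631360.47 + 413216160.32 + 167392426.08 = 2085239946.87.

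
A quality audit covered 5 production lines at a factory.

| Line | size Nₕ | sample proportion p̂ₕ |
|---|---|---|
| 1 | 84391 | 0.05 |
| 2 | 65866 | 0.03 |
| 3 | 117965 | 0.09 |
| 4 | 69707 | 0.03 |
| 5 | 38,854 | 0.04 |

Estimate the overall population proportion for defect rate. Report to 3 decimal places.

0.054

Wₕ = Nₕ/N with N = 376783: 0.2240, 0.1748, 0.3131, 0.1850, 0.1031.
p̂_st = 0.2240·0.05 + 0.1748·0.03 + 0.3131·0.09 + 0.1850·0.03 + 0.1031·0.04 ≈ 0.05430... → 0.054.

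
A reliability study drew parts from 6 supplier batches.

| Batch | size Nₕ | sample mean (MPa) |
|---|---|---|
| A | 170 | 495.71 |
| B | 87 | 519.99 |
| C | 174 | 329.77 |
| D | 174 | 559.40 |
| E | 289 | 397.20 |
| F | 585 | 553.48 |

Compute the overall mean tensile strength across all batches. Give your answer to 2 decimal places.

x̄_st = (Σ Nₕx̄ₕ) / (Σ Nₕ) = (170·495.71 + 87·519.99 + 174·329.77 + 174·559.40 + 289·397.20 + 585·553.48) / 1479
= 722802.01 / 1479 = 488.7099... → 488.71.

488.71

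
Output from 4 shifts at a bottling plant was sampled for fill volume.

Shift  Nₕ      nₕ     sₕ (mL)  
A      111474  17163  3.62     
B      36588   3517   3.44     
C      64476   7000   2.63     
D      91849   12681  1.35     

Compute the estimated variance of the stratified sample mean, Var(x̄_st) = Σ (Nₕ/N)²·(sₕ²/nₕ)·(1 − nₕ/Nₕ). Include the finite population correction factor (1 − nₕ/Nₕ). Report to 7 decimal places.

N = 304387. Term for each stratum: Wₕ²sₕ²/nₕ·(1−nₕ/Nₕ).
Var(x̄_st) = 0.0000866379 + 0.0000439418 + 0.0000395226 + 0.0000112794 = 0.0001813817 → 0.0001814.

0.0001814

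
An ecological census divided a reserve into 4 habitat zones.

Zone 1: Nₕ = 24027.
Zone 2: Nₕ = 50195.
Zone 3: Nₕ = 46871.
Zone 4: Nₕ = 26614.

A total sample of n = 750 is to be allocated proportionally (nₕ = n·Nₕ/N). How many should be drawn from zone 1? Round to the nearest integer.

122

Share of zone 1 = 24027/147707 = 0.16267.
Allocate 750 × 0.16267 = 122.000... → 122.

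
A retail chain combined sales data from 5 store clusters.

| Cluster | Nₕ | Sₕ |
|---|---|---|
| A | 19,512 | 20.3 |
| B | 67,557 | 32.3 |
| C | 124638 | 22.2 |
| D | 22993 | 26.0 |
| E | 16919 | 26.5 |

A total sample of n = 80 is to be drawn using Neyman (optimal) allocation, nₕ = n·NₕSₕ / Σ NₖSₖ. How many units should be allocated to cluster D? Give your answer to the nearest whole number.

Σ NₕSₕ = 19512·20.3 + 67557·32.3 + 124638·22.2 + 22993·26.0 + 16919·26.5 = 6391319.8.
Share for D: 597818/6391319.8 = 0.09354.
n_D = 80 × 0.09354 = 7.483... → 7.

7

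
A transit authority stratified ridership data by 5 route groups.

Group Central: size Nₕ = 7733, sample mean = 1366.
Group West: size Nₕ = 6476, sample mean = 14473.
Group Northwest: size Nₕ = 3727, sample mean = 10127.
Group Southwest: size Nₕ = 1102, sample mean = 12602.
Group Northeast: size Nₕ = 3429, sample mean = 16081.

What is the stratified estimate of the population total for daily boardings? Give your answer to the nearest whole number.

211062908

Population total = Σ Nₕ·x̄ₕ (each stratum's size times its mean).
7733·1366 + 6476·14473 + 3727·10127 + 1102·12602 + 3429·16081 = 10563278 + 93727148 + 37743329 + 13887404 + 55141749 = 211062908.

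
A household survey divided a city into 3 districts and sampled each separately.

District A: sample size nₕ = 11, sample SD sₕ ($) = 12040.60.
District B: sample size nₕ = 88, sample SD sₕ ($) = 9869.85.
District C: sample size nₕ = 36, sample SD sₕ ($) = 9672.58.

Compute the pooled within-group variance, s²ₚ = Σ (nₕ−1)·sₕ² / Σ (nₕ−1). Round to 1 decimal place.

99994934.2

A: (11−1)·12040.60² = 10·144976048.36 = 1449760483.6
B: (88−1)·9869.85² = 87·97413939.0225 = 8475012694.9575
C: (36−1)·9672.58² = 35·93558803.8564 = 3274558134.974
Numerator = 13199331313.5315; denominator = Σ(nₕ−1) = 132.
s²ₚ = 13199331313.5315/132 = 99994934.193... → 99994934.2.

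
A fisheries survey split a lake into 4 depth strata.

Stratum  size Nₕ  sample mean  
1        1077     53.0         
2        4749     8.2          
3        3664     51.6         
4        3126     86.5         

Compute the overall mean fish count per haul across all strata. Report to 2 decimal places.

N = 12616; weights Wₕ = Nₕ/N = (0.0854, 0.3764, 0.2904, 0.2478).
x̄_st = Σ Wₕ·x̄ₕ = 0.0854·53.0 + 0.3764·8.2 + 0.2904·51.6 + 0.2478·86.5 ≈ 44.0301...
→ 44.03.

44.03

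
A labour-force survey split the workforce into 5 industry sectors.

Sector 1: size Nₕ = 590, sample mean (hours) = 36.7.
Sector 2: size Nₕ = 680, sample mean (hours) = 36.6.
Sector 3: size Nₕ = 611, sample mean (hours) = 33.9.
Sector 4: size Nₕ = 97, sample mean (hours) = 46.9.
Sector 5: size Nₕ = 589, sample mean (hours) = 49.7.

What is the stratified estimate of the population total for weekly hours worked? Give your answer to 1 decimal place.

1: 590·36.7 = 21653
2: 680·36.6 = 24888
3: 611·33.9 = 20712.9
4: 97·46.9 = 4549.3
5: 589·49.7 = 29273.3
τ̂ = Σ Nₕx̄ₕ = 101076.5.

101076.5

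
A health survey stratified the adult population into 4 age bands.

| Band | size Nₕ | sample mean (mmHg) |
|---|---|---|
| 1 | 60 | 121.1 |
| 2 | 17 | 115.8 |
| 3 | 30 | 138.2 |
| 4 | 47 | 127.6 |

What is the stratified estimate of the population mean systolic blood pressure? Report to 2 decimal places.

x̄_st = (Σ Nₕx̄ₕ) / (Σ Nₕ) = (60·121.1 + 17·115.8 + 30·138.2 + 47·127.6) / 154
= 19377.8 / 154 = 125.8299... → 125.83.

125.83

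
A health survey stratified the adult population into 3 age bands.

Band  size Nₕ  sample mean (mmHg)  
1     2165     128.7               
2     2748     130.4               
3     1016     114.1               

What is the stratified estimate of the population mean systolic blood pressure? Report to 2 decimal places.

126.99

x̄_st = (Σ Nₕx̄ₕ) / (Σ Nₕ) = (2165·128.7 + 2748·130.4 + 1016·114.1) / 5929
= 752900.3 / 5929 = 126.9861... → 126.99.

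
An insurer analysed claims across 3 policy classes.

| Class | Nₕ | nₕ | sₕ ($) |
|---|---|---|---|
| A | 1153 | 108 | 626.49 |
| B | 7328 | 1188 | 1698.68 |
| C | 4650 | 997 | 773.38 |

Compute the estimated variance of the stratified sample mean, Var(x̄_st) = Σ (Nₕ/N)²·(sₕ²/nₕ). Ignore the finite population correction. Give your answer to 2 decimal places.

859.70

N = 13131; Wₕ = Nₕ/N.
class A: (1153/13131)²·626.49²/108 = 28.01996
class B: (7328/13131)²·1698.68²/1188 = 756.45313
class C: (4650/13131)²·773.38²/997 = 75.23172
Sum = 859.70482 → 859.70.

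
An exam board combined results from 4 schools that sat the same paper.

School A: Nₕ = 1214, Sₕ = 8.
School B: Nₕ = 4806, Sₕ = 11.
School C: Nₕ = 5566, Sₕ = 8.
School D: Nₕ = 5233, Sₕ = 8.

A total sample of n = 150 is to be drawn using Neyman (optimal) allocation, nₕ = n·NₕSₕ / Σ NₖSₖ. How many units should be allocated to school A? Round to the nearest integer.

Σ NₕSₕ = 1214·8 + 4806·11 + 5566·8 + 5233·8 = 148970.
Share for A: 9712/148970 = 0.06519.
n_A = 150 × 0.06519 = 9.779... → 10.

10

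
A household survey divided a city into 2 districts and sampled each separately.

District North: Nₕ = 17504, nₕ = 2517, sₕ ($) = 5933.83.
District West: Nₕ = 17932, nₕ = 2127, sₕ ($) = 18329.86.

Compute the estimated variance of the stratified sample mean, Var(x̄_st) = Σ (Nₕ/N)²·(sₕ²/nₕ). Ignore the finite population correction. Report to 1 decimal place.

43863.3

N = 35436. Term for each stratum: Wₕ²sₕ²/nₕ.
Var(x̄_st) = 3413.2823 + 40450.0330 = 43863.3153 → 43863.3.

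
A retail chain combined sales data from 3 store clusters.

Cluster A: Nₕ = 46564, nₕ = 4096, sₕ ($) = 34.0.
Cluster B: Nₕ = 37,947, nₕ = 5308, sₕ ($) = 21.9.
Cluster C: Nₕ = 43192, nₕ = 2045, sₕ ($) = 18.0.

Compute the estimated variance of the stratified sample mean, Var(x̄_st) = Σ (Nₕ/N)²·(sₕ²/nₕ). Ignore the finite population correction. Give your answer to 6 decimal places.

0.063625

N = 127703; Wₕ = Nₕ/N.
cluster A: (46564/127703)²·34.0²/4096 = 0.037522887
cluster B: (37947/127703)²·21.9²/5308 = 0.007978294
cluster C: (43192/127703)²·18.0²/2045 = 0.018124087
Sum = 0.063625267 → 0.063625.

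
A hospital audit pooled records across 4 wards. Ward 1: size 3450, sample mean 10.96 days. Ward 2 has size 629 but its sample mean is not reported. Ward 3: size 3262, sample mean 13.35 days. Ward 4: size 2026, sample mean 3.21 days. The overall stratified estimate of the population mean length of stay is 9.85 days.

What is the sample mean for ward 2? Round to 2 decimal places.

Σ Nₕx̄ₕ = N·μ, so 629·x̄_2 = 9367·9.85 − (3450·10.96 + 3262·13.35 + 2026·3.21).
= 92264.95 − 87863.16 = 4401.79.
x̄_2 = 4401.79 / 629 = 6.9981... → 7.00.

7.00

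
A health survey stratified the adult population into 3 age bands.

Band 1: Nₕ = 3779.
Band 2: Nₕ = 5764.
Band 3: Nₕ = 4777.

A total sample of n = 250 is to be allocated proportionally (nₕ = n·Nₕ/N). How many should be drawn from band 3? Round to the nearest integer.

83

N = 3779 + 5764 + 4777 = 14320.
n_3 = 250·4777/14320 = 83.397... → 83.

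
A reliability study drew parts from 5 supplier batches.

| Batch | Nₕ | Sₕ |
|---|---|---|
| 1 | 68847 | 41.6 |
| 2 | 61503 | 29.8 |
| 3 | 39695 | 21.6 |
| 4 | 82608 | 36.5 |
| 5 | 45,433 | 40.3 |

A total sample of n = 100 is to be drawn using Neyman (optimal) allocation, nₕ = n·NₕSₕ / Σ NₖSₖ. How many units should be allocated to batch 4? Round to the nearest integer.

1: NₕSₕ = 68847·41.6 = 2864035.2
2: NₕSₕ = 61503·29.8 = 1832789.4
3: NₕSₕ = 39695·21.6 = 857412
4: NₕSₕ = 82608·36.5 = 3015192
5: NₕSₕ = 45433·40.3 = 1830949.9
Σ NₕSₕ = 10400378.5.
n_4 = 100·3015192/10400378.5 = 28.991... → 29.

29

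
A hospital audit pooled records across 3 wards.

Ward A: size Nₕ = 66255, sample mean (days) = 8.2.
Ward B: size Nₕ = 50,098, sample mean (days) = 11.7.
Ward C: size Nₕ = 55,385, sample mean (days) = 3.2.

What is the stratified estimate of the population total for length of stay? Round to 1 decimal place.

A: 66255·8.2 = 543291
B: 50098·11.7 = 586146.6
C: 55385·3.2 = 177232
τ̂ = Σ Nₕx̄ₕ = 1306669.6.

1306669.6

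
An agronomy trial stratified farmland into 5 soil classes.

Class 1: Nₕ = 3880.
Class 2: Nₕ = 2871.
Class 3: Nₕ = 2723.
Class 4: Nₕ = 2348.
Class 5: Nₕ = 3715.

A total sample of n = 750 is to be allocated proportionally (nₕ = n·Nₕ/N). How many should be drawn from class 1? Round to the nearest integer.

187

Share of class 1 = 3880/15537 = 0.24973.
Allocate 750 × 0.24973 = 187.295... → 187.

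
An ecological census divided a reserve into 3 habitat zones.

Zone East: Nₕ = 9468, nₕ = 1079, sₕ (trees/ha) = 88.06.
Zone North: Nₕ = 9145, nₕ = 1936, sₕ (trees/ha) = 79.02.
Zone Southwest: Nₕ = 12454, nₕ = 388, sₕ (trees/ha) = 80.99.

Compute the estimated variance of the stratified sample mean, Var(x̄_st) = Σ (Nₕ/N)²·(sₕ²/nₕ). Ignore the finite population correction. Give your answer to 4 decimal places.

3.6637

N = 31067. Term for each stratum: Wₕ²sₕ²/nₕ.
Var(x̄_st) = 0.6675039 + 0.2794715 + 2.7167530 = 3.6637284 → 3.6637.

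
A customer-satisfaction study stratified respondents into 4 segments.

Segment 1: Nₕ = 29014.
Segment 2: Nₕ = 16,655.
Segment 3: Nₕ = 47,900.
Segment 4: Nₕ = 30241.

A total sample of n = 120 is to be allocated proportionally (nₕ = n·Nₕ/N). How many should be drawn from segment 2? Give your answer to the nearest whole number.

16

N = 29014 + 16655 + 47900 + 30241 = 123810.
n_2 = 120·16655/123810 = 16.142... → 16.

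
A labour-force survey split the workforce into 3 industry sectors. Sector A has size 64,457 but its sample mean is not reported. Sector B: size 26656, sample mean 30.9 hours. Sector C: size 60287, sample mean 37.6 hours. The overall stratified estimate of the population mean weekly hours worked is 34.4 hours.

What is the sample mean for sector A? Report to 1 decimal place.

Σ Nₕx̄ₕ = N·μ, so 64457·x̄_A = 151400·34.4 − (26656·30.9 + 60287·37.6).
= 5208160 − 3090461.6 = 2117698.4.
x̄_A = 2117698.4 / 64457 = 32.854... → 32.9.

32.9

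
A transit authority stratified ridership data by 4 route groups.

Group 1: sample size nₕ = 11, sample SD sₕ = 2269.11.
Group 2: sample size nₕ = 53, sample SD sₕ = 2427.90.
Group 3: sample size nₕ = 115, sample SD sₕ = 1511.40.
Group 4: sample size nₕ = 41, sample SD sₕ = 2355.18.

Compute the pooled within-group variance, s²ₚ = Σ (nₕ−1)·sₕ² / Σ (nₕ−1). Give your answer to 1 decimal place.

3890284.5

1: (11−1)·2269.11² = 10·5148860.1921 = 51488601.921
2: (53−1)·2427.90² = 52·5894698.41 = 306524317.32
3: (115−1)·1511.40² = 114·2284329.96 = 260413615.44
4: (41−1)·2355.18² = 40·5546872.8324 = 221874913.296
Numerator = 840301447.977; denominator = Σ(nₕ−1) = 216.
s²ₚ = 840301447.977/216 = 3890284.481... → 3890284.5.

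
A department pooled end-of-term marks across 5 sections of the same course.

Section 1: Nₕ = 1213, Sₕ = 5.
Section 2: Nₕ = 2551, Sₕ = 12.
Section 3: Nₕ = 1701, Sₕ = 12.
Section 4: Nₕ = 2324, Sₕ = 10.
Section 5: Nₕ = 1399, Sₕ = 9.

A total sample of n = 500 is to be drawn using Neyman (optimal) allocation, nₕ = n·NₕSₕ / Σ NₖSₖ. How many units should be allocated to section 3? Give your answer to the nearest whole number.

110

Σ NₕSₕ = 1213·5 + 2551·12 + 1701·12 + 2324·10 + 1399·9 = 92920.
Share for 3: 20412/92920 = 0.21967.
n_3 = 500 × 0.21967 = 109.836... → 110.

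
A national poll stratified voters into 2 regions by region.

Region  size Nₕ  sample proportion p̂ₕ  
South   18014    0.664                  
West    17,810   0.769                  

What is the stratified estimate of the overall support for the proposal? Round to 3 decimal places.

0.716

N = 18014 + 17810 = 35824.
Overall proportion = Σ (Nₕ/N)·p̂ₕ.
Σ Nₕp̂ₕ = 11961.296 + 13695.89 = 25657.186.
25657.186 / 35824 = 0.71620... → 0.716.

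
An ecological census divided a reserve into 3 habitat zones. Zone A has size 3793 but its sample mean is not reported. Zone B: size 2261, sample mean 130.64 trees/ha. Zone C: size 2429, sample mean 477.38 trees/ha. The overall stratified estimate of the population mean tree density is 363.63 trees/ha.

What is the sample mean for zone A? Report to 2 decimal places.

429.67

Σ Nₕx̄ₕ = N·μ, so 3793·x̄_A = 8483·363.63 − (2261·130.64 + 2429·477.38).
= 3084673.29 − 1454933.06 = 1629740.23.
x̄_A = 1629740.23 / 3793 = 429.6705... → 429.67.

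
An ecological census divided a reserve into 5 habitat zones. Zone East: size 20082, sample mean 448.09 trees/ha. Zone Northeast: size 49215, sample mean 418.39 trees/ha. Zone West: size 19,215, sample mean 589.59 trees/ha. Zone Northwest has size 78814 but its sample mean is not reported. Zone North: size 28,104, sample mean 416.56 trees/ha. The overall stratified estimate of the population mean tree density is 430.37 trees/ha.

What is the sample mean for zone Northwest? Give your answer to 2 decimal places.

Σ Nₕx̄ₕ = N·μ, so 78814·x̄_Northwest = 195430·430.37 − (20082·448.09 + 49215·418.39 + 19215·589.59 + 28104·416.56).
= 84107209.1 − 52625581.32 = 31481627.78.
x̄_Northwest = 31481627.78 / 78814 = 399.4421... → 399.44.

399.44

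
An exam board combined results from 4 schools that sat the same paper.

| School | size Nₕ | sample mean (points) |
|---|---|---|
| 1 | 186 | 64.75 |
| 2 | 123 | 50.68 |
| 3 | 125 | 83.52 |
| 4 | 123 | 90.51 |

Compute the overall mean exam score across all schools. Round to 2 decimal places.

N = 186 + 123 + 125 + 123 = 557.
Weight each subgroup mean by Nₕ/N and sum.
Σ Nₕx̄ₕ = 186·64.75 + 123·50.68 + 125·83.52 + 123·90.51 = 12043.5 + 6233.64 + 10440 + 11132.73 = 39849.87.
Divide by N: 39849.87 / 557 = 71.5438... → 71.54.

71.54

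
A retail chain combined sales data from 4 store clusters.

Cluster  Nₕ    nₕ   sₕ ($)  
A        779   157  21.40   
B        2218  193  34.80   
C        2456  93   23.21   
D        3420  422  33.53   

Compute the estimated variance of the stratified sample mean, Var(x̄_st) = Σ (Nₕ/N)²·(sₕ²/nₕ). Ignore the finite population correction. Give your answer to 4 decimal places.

N = 8873; Wₕ = Nₕ/N.
cluster A: (779/8873)²·21.40²/157 = 0.0224834
cluster B: (2218/8873)²·34.80²/193 = 0.3920878
cluster C: (2456/8873)²·23.21²/93 = 0.4437957
cluster D: (3420/8873)²·33.53²/422 = 0.3957910
Sum = 1.2541579 → 1.2542.

1.2542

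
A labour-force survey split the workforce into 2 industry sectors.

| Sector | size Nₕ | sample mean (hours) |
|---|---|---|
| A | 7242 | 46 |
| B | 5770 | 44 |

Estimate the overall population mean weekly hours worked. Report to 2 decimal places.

45.11

x̄_st = (Σ Nₕx̄ₕ) / (Σ Nₕ) = (7242·46 + 5770·44) / 13012
= 587012 / 13012 = 45.1131... → 45.11.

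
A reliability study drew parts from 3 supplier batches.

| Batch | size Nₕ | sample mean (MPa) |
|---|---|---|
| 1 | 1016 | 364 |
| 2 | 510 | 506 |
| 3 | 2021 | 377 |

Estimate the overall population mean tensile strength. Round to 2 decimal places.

391.82

x̄_st = (Σ Nₕx̄ₕ) / (Σ Nₕ) = (1016·364 + 510·506 + 2021·377) / 3547
= 1389801 / 3547 = 391.8244... → 391.82.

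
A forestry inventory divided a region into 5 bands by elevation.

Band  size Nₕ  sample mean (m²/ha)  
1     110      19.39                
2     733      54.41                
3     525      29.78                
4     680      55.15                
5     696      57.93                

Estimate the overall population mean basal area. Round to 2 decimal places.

N = 110 + 733 + 525 + 680 + 696 = 2744.
The stratified mean weights each stratum mean by its population share Nₕ/N.
Σ Nₕx̄ₕ = 110·19.39 + 733·54.41 + 525·29.78 + 680·55.15 + 696·57.93 = 2132.9 + 39882.53 + 15634.5 + 37502 + 40319.28 = 135471.21.
Divide by N: 135471.21 / 2744 = 49.3700... → 49.37.

49.37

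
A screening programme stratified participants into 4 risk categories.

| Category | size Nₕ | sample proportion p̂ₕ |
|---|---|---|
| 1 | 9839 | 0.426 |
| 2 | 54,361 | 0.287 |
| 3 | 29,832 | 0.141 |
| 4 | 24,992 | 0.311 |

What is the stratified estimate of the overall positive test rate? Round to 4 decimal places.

Wₕ = Nₕ/N with N = 119024: 0.0827, 0.4567, 0.2506, 0.2100.
p̂_st = 0.0827·0.426 + 0.4567·0.287 + 0.2506·0.141 + 0.2100·0.311 ≈ 0.266936... → 0.2669.

0.2669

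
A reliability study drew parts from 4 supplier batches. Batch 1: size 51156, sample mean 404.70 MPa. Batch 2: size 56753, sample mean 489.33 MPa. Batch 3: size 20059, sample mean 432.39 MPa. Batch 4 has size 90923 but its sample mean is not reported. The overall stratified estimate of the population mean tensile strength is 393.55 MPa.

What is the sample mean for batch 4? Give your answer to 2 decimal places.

N = 51156 + 56753 + 20059 + 90923 = 218891.
Overall total = μ·N = 393.55·218891 = 86144553.05.
Subtract the known strata: 51156·404.70 + 56753·489.33 + 20059·432.39 = 57147089.7.
Remaining total for batch 4: 86144553.05 − 57147089.7 = 28997463.35.
Divide by its size: 28997463.35 / 90923 = 318.9233... → 318.92.

318.92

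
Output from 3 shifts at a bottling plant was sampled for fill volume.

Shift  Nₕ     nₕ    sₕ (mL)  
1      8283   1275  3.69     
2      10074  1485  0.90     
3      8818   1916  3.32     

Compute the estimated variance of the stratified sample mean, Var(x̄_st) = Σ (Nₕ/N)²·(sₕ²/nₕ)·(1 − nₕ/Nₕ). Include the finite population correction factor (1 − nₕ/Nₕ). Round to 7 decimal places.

0.0013775

N = 27175; Wₕ = Nₕ/N.
shift 1: (8283/27175)²·3.69²/1275·(1 − 1275/8283) = 0.0008394314
shift 2: (10074/27175)²·0.90²/1485·(1 − 1485/10074) = 0.0000639093
shift 3: (8818/27175)²·3.32²/1916·(1 − 1916/8818) = 0.0004741182
Sum = 0.0013774588 → 0.0013775.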